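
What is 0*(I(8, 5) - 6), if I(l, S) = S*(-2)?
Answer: 0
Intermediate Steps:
I(l, S) = -2*S
0*(I(8, 5) - 6) = 0*(-2*5 - 6) = 0*(-10 - 6) = 0*(-16) = 0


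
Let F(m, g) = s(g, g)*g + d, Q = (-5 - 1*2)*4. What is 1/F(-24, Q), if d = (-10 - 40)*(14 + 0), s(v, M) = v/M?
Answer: -1/728 ≈ -0.0013736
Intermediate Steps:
Q = -28 (Q = (-5 - 2)*4 = -7*4 = -28)
d = -700 (d = -50*14 = -700)
F(m, g) = -700 + g (F(m, g) = (g/g)*g - 700 = 1*g - 700 = g - 700 = -700 + g)
1/F(-24, Q) = 1/(-700 - 28) = 1/(-728) = -1/728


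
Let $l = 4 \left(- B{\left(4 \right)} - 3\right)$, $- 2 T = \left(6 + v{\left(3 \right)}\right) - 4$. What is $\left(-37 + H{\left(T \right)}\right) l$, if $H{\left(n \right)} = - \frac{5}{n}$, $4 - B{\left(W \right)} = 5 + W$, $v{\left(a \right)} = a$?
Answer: $-280$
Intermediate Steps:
$B{\left(W \right)} = -1 - W$ ($B{\left(W \right)} = 4 - \left(5 + W\right) = -1 - W$)
$T = - \frac{5}{2}$ ($T = - \frac{\left(6 + 3\right) - 4}{2} = - \frac{9 - 4}{2} = \left(- \frac{1}{2}\right) 5 = - \frac{5}{2} \approx -2.5$)
$l = 8$ ($l = 4 \left(- (-1 - 4) - 3\right) = 4 \left(\left(-1\right) \left(-5\right) - 3\right) = 4 \left(5 - 3\right) = 4 \cdot 2 = 8$)
$\left(-37 + H{\left(T \right)}\right) l = \left(-37 - \frac{5}{- \frac{5}{2}}\right) 8 = \left(-37 - -2\right) 8 = \left(-37 + 2\right) 8 = \left(-35\right) 8 = -280$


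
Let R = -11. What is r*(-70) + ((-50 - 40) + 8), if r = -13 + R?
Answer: 1598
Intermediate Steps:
r = -24 (r = -13 - 11 = -24)
r*(-70) + ((-50 - 40) + 8) = -24*(-70) + ((-50 - 40) + 8) = 1680 + (-90 + 8) = 1680 - 82 = 1598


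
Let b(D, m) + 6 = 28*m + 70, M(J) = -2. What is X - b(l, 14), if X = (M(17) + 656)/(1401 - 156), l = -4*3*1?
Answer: -189022/415 ≈ -455.47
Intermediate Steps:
l = -12 (l = -12*1 = -12)
b(D, m) = 64 + 28*m (b(D, m) = -6 + (28*m + 70) = -6 + (70 + 28*m) = 64 + 28*m)
X = 218/415 (X = (-2 + 656)/(1401 - 156) = 654/1245 = 654*(1/1245) = 218/415 ≈ 0.52530)
X - b(l, 14) = 218/415 - (64 + 28*14) = 218/415 - (64 + 392) = 218/415 - 1*456 = 218/415 - 456 = -189022/415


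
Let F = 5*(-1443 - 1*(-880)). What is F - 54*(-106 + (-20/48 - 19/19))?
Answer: 5971/2 ≈ 2985.5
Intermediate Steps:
F = -2815 (F = 5*(-1443 + 880) = 5*(-563) = -2815)
F - 54*(-106 + (-20/48 - 19/19)) = -2815 - 54*(-106 + (-20/48 - 19/19)) = -2815 - 54*(-106 + (-20*1/48 - 19*1/19)) = -2815 - 54*(-106 + (-5/12 - 1)) = -2815 - 54*(-106 - 17/12) = -2815 - 54*(-1289/12) = -2815 + 11601/2 = 5971/2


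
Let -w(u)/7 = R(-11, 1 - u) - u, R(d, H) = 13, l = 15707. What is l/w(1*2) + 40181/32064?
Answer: -500535311/2468928 ≈ -202.73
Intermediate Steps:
w(u) = -91 + 7*u (w(u) = -7*(13 - u) = -91 + 7*u)
l/w(1*2) + 40181/32064 = 15707/(-91 + 7*(1*2)) + 40181/32064 = 15707/(-91 + 7*2) + 40181*(1/32064) = 15707/(-91 + 14) + 40181/32064 = 15707/(-77) + 40181/32064 = 15707*(-1/77) + 40181/32064 = -15707/77 + 40181/32064 = -500535311/2468928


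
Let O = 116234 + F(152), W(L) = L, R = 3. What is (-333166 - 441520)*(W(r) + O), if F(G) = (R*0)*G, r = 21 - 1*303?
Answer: -89826391072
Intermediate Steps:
r = -282 (r = 21 - 303 = -282)
F(G) = 0 (F(G) = (3*0)*G = 0*G = 0)
O = 116234 (O = 116234 + 0 = 116234)
(-333166 - 441520)*(W(r) + O) = (-333166 - 441520)*(-282 + 116234) = -774686*115952 = -89826391072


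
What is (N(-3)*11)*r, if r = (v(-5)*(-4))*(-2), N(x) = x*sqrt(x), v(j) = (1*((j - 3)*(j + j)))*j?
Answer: 105600*I*sqrt(3) ≈ 1.829e+5*I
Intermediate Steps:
v(j) = 2*j**2*(-3 + j) (v(j) = (1*((-3 + j)*(2*j)))*j = (1*(2*j*(-3 + j)))*j = (2*j*(-3 + j))*j = 2*j**2*(-3 + j))
N(x) = x**(3/2)
r = -3200 (r = ((2*(-5)**2*(-3 - 5))*(-4))*(-2) = ((2*25*(-8))*(-4))*(-2) = -400*(-4)*(-2) = 1600*(-2) = -3200)
(N(-3)*11)*r = ((-3)**(3/2)*11)*(-3200) = (-3*I*sqrt(3)*11)*(-3200) = -33*I*sqrt(3)*(-3200) = 105600*I*sqrt(3)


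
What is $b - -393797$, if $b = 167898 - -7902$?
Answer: $569597$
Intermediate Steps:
$b = 175800$ ($b = 167898 + 7902 = 175800$)
$b - -393797 = 175800 - -393797 = 175800 + 393797 = 569597$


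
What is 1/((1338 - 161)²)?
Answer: 1/1385329 ≈ 7.2185e-7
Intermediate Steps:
1/((1338 - 161)²) = 1/(1177²) = 1/1385329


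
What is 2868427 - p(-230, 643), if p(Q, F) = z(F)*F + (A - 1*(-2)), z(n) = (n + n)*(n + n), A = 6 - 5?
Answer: -1060522404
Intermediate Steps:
A = 1
z(n) = 4*n² (z(n) = (2*n)*(2*n) = 4*n²)
p(Q, F) = 3 + 4*F³ (p(Q, F) = (4*F²)*F + (1 - 1*(-2)) = 4*F³ + (1 + 2) = 4*F³ + 3 = 3 + 4*F³)
2868427 - p(-230, 643) = 2868427 - (3 + 4*643³) = 2868427 - (3 + 4*265847707) = 2868427 - (3 + 1063390828) = 2868427 - 1*1063390831 = 2868427 - 1063390831 = -1060522404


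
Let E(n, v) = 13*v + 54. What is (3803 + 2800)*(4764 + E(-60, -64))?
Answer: 26319558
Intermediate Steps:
E(n, v) = 54 + 13*v
(3803 + 2800)*(4764 + E(-60, -64)) = (3803 + 2800)*(4764 + (54 + 13*(-64))) = 6603*(4764 + (54 - 832)) = 6603*(4764 - 778) = 6603*3986 = 26319558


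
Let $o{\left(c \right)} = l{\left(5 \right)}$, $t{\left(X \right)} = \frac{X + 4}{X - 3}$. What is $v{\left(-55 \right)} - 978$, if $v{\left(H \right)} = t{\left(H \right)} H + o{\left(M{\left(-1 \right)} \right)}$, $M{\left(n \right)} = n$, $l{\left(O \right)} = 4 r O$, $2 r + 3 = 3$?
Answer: $- \frac{59529}{58} \approx -1026.4$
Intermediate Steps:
$r = 0$ ($r = - \frac{3}{2} + \frac{1}{2} \cdot 3 = - \frac{3}{2} + \frac{3}{2} = 0$)
$l{\left(O \right)} = 0$ ($l{\left(O \right)} = 4 \cdot 0 O = 0 O = 0$)
$t{\left(X \right)} = \frac{4 + X}{-3 + X}$
$o{\left(c \right)} = 0$
$v{\left(H \right)} = \frac{H \left(4 + H\right)}{-3 + H}$ ($v{\left(H \right)} = \frac{4 + H}{-3 + H} H + 0 = \frac{H \left(4 + H\right)}{-3 + H} + 0 = \frac{H \left(4 + H\right)}{-3 + H}$)
$v{\left(-55 \right)} - 978 = - \frac{55 \left(4 - 55\right)}{-3 - 55} - 978 = \left(-55\right) \frac{1}{-58} \left(-51\right) - 978 = \left(-55\right) \left(- \frac{1}{58}\right) \left(-51\right) - 978 = - \frac{2805}{58} - 978 = - \frac{59529}{58}$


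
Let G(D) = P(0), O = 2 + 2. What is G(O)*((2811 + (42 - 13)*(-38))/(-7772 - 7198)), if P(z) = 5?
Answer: -1709/2994 ≈ -0.57081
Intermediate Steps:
O = 4
G(D) = 5
G(O)*((2811 + (42 - 13)*(-38))/(-7772 - 7198)) = 5*((2811 + (42 - 13)*(-38))/(-7772 - 7198)) = 5*((2811 + 29*(-38))/(-14970)) = 5*((2811 - 1102)*(-1/14970)) = 5*(1709*(-1/14970)) = 5*(-1709/14970) = -1709/2994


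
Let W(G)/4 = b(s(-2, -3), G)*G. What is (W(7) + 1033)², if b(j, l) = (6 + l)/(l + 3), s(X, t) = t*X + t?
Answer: 28590409/25 ≈ 1.1436e+6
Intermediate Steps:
s(X, t) = t + X*t (s(X, t) = X*t + t = t + X*t)
b(j, l) = (6 + l)/(3 + l)
W(G) = 4*G*(6 + G)/(3 + G) (W(G) = 4*(((6 + G)/(3 + G))*G) = 4*(G*(6 + G)/(3 + G)) = 4*G*(6 + G)/(3 + G))
(W(7) + 1033)² = (4*7*(6 + 7)/(3 + 7) + 1033)² = (4*7*13/10 + 1033)² = (4*7*(⅒)*13 + 1033)² = (182/5 + 1033)² = (5347/5)² = 28590409/25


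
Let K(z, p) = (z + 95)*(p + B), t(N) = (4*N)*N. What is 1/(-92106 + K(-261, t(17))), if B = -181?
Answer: -1/253956 ≈ -3.9377e-6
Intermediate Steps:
t(N) = 4*N**2
K(z, p) = (-181 + p)*(95 + z) (K(z, p) = (z + 95)*(p - 181) = (95 + z)*(-181 + p) = (-181 + p)*(95 + z))
1/(-92106 + K(-261, t(17))) = 1/(-92106 + (-17195 - 181*(-261) + 95*(4*17**2) + (4*17**2)*(-261))) = 1/(-92106 + (-17195 + 47241 + 95*(4*289) + (4*289)*(-261))) = 1/(-92106 + (-17195 + 47241 + 95*1156 + 1156*(-261))) = 1/(-92106 + (-17195 + 47241 + 109820 - 301716)) = 1/(-92106 - 161850) = 1/(-253956) = -1/253956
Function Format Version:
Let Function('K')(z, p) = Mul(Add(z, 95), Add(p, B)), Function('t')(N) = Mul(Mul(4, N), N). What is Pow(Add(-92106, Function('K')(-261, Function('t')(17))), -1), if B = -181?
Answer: Rational(-1, 253956) ≈ -3.9377e-6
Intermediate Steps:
Function('t')(N) = Mul(4, Pow(N, 2))
Function('K')(z, p) = Mul(Add(-181, p), Add(95, z)) (Function('K')(z, p) = Mul(Add(z, 95), Add(p, -181)) = Mul(Add(95, z), Add(-181, p)) = Mul(Add(-181, p), Add(95, z)))
Pow(Add(-92106, Function('K')(-261, Function('t')(17))), -1) = Pow(Add(-92106, Add(-17195, Mul(-181, -261), Mul(95, Mul(4, Pow(17, 2))), Mul(Mul(4, Pow(17, 2)), -261))), -1) = Pow(Add(-92106, Add(-17195, 47241, Mul(95, Mul(4, 289)), Mul(Mul(4, 289), -261))), -1) = Pow(Add(-92106, Add(-17195, 47241, Mul(95, 1156), Mul(1156, -261))), -1) = Pow(Add(-92106, Add(-17195, 47241, 109820, -301716)), -1) = Pow(Add(-92106, -161850), -1) = Pow(-253956, -1) = Rational(-1, 253956)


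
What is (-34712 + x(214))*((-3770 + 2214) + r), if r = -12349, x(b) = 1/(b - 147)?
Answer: 32338900215/67 ≈ 4.8267e+8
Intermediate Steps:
x(b) = 1/(-147 + b)
(-34712 + x(214))*((-3770 + 2214) + r) = (-34712 + 1/(-147 + 214))*((-3770 + 2214) - 12349) = (-34712 + 1/67)*(-1556 - 12349) = (-34712 + 1/67)*(-13905) = -2325703/67*(-13905) = 32338900215/67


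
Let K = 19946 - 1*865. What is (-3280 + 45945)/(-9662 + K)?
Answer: 42665/9419 ≈ 4.5297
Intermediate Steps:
K = 19081 (K = 19946 - 865 = 19081)
(-3280 + 45945)/(-9662 + K) = (-3280 + 45945)/(-9662 + 19081) = 42665/9419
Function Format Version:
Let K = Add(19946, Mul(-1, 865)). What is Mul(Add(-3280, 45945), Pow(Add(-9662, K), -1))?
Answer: Rational(42665, 9419) ≈ 4.5297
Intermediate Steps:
K = 19081 (K = Add(19946, -865) = 19081)
Mul(Add(-3280, 45945), Pow(Add(-9662, K), -1)) = Mul(Add(-3280, 45945), Pow(Add(-9662, 19081), -1)) = Mul(42665, Pow(9419, -1)) = Mul(42665, Rational(1, 9419)) = Rational(42665, 9419)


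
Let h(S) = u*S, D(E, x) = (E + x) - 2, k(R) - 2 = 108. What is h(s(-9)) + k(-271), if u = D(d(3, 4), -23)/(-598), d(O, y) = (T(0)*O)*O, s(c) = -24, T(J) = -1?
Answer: 32482/299 ≈ 108.64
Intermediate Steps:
k(R) = 110 (k(R) = 2 + 108 = 110)
d(O, y) = -O**2 (d(O, y) = (-O)*O = -O**2)
D(E, x) = -2 + E + x
u = 17/299 (u = (-2 - 1*3**2 - 23)/(-598) = (-2 - 1*9 - 23)*(-1/598) = (-2 - 9 - 23)*(-1/598) = -34*(-1/598) = 17/299 ≈ 0.056856)
h(S) = 17*S/299
h(s(-9)) + k(-271) = (17/299)*(-24) + 110 = -408/299 + 110 = 32482/299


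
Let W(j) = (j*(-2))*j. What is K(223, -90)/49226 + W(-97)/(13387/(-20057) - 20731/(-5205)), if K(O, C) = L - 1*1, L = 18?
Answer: -12088285441879117/2129777239379 ≈ -5675.8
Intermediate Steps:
W(j) = -2*j² (W(j) = (-2*j)*j = -2*j²)
K(O, C) = 17 (K(O, C) = 18 - 1*1 = 18 - 1 = 17)
K(223, -90)/49226 + W(-97)/(13387/(-20057) - 20731/(-5205)) = 17/49226 + (-2*(-97)²)/(13387/(-20057) - 20731/(-5205)) = 17*(1/49226) + (-2*9409)/(13387*(-1/20057) - 20731*(-1/5205)) = 17/49226 - 18818/(-13387/20057 + 20731/5205) = 17/49226 - 18818/346122332/104396685 = 17/49226 - 18818*104396685/346122332 = 17/49226 - 982268409165/173061166 = -12088285441879117/2129777239379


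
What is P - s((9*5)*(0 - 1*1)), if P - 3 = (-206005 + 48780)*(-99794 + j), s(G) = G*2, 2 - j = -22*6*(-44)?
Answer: 16602960093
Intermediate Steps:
j = -5806 (j = 2 - (-22*6)*(-44) = 2 - (-132)*(-44) = 2 - 1*5808 = 2 - 5808 = -5806)
s(G) = 2*G
P = 16602960003 (P = 3 + (-206005 + 48780)*(-99794 - 5806) = 3 - 157225*(-105600) = 3 + 16602960000 = 16602960003)
P - s((9*5)*(0 - 1*1)) = 16602960003 - 2*(9*5)*(0 - 1*1) = 16602960003 - 2*45*(0 - 1) = 16602960003 - 2*45*(-1) = 16602960003 - 2*(-45) = 16602960003 - 1*(-90) = 16602960003 + 90 = 16602960093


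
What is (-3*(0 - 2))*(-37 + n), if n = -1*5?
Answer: -252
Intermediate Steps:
n = -5
(-3*(0 - 2))*(-37 + n) = (-3*(0 - 2))*(-37 - 5) = -3*(-2)*(-42) = 6*(-42) = -252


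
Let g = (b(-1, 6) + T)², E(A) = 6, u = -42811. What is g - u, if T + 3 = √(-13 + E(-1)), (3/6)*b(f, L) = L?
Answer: 42885 + 18*I*√7 ≈ 42885.0 + 47.624*I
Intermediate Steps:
b(f, L) = 2*L
T = -3 + I*√7 (T = -3 + √(-13 + 6) = -3 + √(-7) = -3 + I*√7 ≈ -3.0 + 2.6458*I)
g = (9 + I*√7)² (g = (2*6 + (-3 + I*√7))² = (12 + (-3 + I*√7))² = (9 + I*√7)² ≈ 74.0 + 47.624*I)
g - u = (9 + I*√7)² - 1*(-42811) = (9 + I*√7)² + 42811 = 42811 + (9 + I*√7)²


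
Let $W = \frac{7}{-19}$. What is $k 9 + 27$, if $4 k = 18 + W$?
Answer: $\frac{5067}{76} \approx 66.671$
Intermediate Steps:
$W = - \frac{7}{19}$ ($W = 7 \left(- \frac{1}{19}\right) = - \frac{7}{19} \approx -0.36842$)
$k = \frac{335}{76}$ ($k = \frac{18 - \frac{7}{19}}{4} = \frac{1}{4} \cdot \frac{335}{19} = \frac{335}{76} \approx 4.4079$)
$k 9 + 27 = \frac{335}{76} \cdot 9 + 27 = \frac{3015}{76} + 27 = \frac{5067}{76}$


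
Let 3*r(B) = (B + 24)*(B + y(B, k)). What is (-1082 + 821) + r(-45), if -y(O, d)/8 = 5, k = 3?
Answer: 334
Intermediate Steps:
y(O, d) = -40 (y(O, d) = -8*5 = -40)
r(B) = (-40 + B)*(24 + B)/3 (r(B) = ((B + 24)*(B - 40))/3 = ((24 + B)*(-40 + B))/3 = ((-40 + B)*(24 + B))/3 = (-40 + B)*(24 + B)/3)
(-1082 + 821) + r(-45) = (-1082 + 821) + (-320 - 16/3*(-45) + (⅓)*(-45)²) = -261 + (-320 + 240 + (⅓)*2025) = -261 + (-320 + 240 + 675) = -261 + 595 = 334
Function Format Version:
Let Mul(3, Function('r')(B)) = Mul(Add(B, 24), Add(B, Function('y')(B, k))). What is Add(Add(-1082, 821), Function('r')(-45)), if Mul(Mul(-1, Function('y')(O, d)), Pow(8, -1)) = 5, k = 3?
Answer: 334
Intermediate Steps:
Function('y')(O, d) = -40 (Function('y')(O, d) = Mul(-8, 5) = -40)
Function('r')(B) = Mul(Rational(1, 3), Add(-40, B), Add(24, B)) (Function('r')(B) = Mul(Rational(1, 3), Mul(Add(B, 24), Add(B, -40))) = Mul(Rational(1, 3), Mul(Add(24, B), Add(-40, B))) = Mul(Rational(1, 3), Mul(Add(-40, B), Add(24, B))) = Mul(Rational(1, 3), Add(-40, B), Add(24, B)))
Add(Add(-1082, 821), Function('r')(-45)) = Add(Add(-1082, 821), Add(-320, Mul(Rational(-16, 3), -45), Mul(Rational(1, 3), Pow(-45, 2)))) = Add(-261, Add(-320, 240, Mul(Rational(1, 3), 2025))) = Add(-261, Add(-320, 240, 675)) = Add(-261, 595) = 334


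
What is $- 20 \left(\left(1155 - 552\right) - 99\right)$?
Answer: $-10080$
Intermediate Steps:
$- 20 \left(\left(1155 - 552\right) - 99\right) = - 20 \left(603 - 99\right) = \left(-20\right) 504 = -10080$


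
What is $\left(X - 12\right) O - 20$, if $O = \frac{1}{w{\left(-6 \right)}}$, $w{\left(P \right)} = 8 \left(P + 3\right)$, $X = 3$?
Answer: $- \frac{157}{8} \approx -19.625$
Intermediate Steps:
$w{\left(P \right)} = 24 + 8 P$ ($w{\left(P \right)} = 8 \left(3 + P\right) = 24 + 8 P$)
$O = - \frac{1}{24}$ ($O = \frac{1}{24 + 8 \left(-6\right)} = \frac{1}{24 - 48} = \frac{1}{-24} = - \frac{1}{24} \approx -0.041667$)
$\left(X - 12\right) O - 20 = \left(3 - 12\right) \left(- \frac{1}{24}\right) - 20 = \left(-9\right) \left(- \frac{1}{24}\right) - 20 = \frac{3}{8} - 20 = - \frac{157}{8}$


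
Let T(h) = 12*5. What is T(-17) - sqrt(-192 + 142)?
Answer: 60 - 5*I*sqrt(2) ≈ 60.0 - 7.0711*I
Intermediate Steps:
T(h) = 60
T(-17) - sqrt(-192 + 142) = 60 - sqrt(-192 + 142) = 60 - sqrt(-50) = 60 - 5*I*sqrt(2)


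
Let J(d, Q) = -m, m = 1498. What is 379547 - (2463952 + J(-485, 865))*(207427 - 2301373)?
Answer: 5156246083031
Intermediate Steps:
J(d, Q) = -1498 (J(d, Q) = -1*1498 = -1498)
379547 - (2463952 + J(-485, 865))*(207427 - 2301373) = 379547 - (2463952 - 1498)*(207427 - 2301373) = 379547 - 2462454*(-2093946) = 379547 - 1*(-5156245703484) = 379547 + 5156245703484 = 5156246083031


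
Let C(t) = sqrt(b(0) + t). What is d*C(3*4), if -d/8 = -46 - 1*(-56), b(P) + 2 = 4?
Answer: -80*sqrt(14) ≈ -299.33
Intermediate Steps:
b(P) = 2 (b(P) = -2 + 4 = 2)
C(t) = sqrt(2 + t)
d = -80 (d = -8*(-46 - 1*(-56)) = -8*(-46 + 56) = -8*10 = -80)
d*C(3*4) = -80*sqrt(2 + 3*4) = -80*sqrt(2 + 12) = -80*sqrt(14)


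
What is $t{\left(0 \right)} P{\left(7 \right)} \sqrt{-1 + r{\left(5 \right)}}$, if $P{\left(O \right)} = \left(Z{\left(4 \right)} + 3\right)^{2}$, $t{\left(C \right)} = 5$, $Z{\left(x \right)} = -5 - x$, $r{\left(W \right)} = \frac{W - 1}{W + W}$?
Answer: $36 i \sqrt{15} \approx 139.43 i$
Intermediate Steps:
$r{\left(W \right)} = \frac{-1 + W}{2 W}$
$P{\left(O \right)} = 36$ ($P{\left(O \right)} = \left(\left(-5 - 4\right) + 3\right)^{2} = \left(-9 + 3\right)^{2} = \left(-6\right)^{2} = 36$)
$t{\left(0 \right)} P{\left(7 \right)} \sqrt{-1 + r{\left(5 \right)}} = 5 \cdot 36 \sqrt{-1 + \frac{-1 + 5}{2 \cdot 5}} = 180 \sqrt{-1 + \frac{1}{2} \cdot \frac{1}{5} \cdot 4} = 180 \sqrt{-1 + \frac{2}{5}} = 180 \sqrt{- \frac{3}{5}} = 180 \frac{i \sqrt{15}}{5} = 36 i \sqrt{15}$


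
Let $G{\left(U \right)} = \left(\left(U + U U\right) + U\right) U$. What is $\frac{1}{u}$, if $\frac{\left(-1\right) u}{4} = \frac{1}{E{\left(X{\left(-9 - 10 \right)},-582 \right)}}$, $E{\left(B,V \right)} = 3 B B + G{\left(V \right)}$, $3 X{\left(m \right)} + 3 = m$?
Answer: $\frac{147344819}{3} \approx 4.9115 \cdot 10^{7}$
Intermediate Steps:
$X{\left(m \right)} = -1 + \frac{m}{3}$
$G{\left(U \right)} = U \left(U^{2} + 2 U\right)$ ($G{\left(U \right)} = \left(\left(U + U^{2}\right) + U\right) U = \left(U^{2} + 2 U\right) U = U \left(U^{2} + 2 U\right)$)
$E{\left(B,V \right)} = 3 B^{2} + V^{2} \left(2 + V\right)$ ($E{\left(B,V \right)} = 3 B B + V^{2} \left(2 + V\right) = 3 B^{2} + V^{2} \left(2 + V\right)$)
$u = \frac{3}{147344819}$ ($u = - \frac{4}{3 \left(-1 + \frac{-9 - 10}{3}\right)^{2} + \left(-582\right)^{2} \left(2 - 582\right)} = - \frac{4}{3 \left(-1 + \frac{1}{3} \left(-19\right)\right)^{2} + 338724 \left(-580\right)} = - \frac{4}{3 \left(-1 - \frac{19}{3}\right)^{2} - 196459920} = - \frac{4}{3 \left(- \frac{22}{3}\right)^{2} - 196459920} = - \frac{4}{3 \cdot \frac{484}{9} - 196459920} = - \frac{4}{\frac{484}{3} - 196459920} = - \frac{4}{- \frac{589379276}{3}} = \left(-4\right) \left(- \frac{3}{589379276}\right) = \frac{3}{147344819} \approx 2.036 \cdot 10^{-8}$)
$\frac{1}{u} = \frac{1}{\frac{3}{147344819}} = \frac{147344819}{3}$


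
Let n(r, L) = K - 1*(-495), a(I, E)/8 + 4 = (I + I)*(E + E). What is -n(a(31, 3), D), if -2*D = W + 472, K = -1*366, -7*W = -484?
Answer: -129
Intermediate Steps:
W = 484/7 (W = -⅐*(-484) = 484/7 ≈ 69.143)
a(I, E) = -32 + 32*E*I (a(I, E) = -32 + 8*((I + I)*(E + E)) = -32 + 8*((2*I)*(2*E)) = -32 + 8*(4*E*I) = -32 + 32*E*I)
K = -366
D = -1894/7 (D = -(484/7 + 472)/2 = -½*3788/7 = -1894/7 ≈ -270.57)
n(r, L) = 129 (n(r, L) = -366 - 1*(-495) = -366 + 495 = 129)
-n(a(31, 3), D) = -1*129 = -129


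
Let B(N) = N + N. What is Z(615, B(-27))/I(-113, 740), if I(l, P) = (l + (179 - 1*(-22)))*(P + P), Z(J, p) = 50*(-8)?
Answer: -5/1628 ≈ -0.0030713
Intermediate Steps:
B(N) = 2*N
Z(J, p) = -400
I(l, P) = 2*P*(201 + l) (I(l, P) = (l + (179 + 22))*(2*P) = (l + 201)*(2*P) = (201 + l)*(2*P) = 2*P*(201 + l))
Z(615, B(-27))/I(-113, 740) = -400*1/(1480*(201 - 113)) = -400/(2*740*88) = -400/130240 = -400*1/130240 = -5/1628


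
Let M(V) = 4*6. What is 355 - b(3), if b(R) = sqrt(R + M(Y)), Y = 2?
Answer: 355 - 3*sqrt(3) ≈ 349.80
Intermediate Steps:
M(V) = 24
b(R) = sqrt(24 + R) (b(R) = sqrt(R + 24) = sqrt(24 + R))
355 - b(3) = 355 - sqrt(24 + 3) = 355 - sqrt(27) = 355 - 3*sqrt(3)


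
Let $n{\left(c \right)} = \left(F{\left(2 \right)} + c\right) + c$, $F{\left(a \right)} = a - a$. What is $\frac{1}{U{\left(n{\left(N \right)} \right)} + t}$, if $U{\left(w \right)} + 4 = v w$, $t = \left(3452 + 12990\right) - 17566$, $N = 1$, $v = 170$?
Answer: $- \frac{1}{788} \approx -0.001269$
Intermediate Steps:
$F{\left(a \right)} = 0$
$t = -1124$ ($t = 16442 - 17566 = -1124$)
$n{\left(c \right)} = 2 c$ ($n{\left(c \right)} = \left(0 + c\right) + c = c + c = 2 c$)
$U{\left(w \right)} = -4 + 170 w$
$\frac{1}{U{\left(n{\left(N \right)} \right)} + t} = \frac{1}{\left(-4 + 170 \cdot 2 \cdot 1\right) - 1124} = \frac{1}{\left(-4 + 170 \cdot 2\right) - 1124} = \frac{1}{\left(-4 + 340\right) - 1124} = \frac{1}{336 - 1124} = \frac{1}{-788} = - \frac{1}{788}$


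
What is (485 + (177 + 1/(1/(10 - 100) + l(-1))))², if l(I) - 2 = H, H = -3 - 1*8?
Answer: 288145651264/657721 ≈ 4.3810e+5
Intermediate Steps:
H = -11 (H = -3 - 8 = -11)
l(I) = -9 (l(I) = 2 - 11 = -9)
(485 + (177 + 1/(1/(10 - 100) + l(-1))))² = (485 + (177 + 1/(1/(10 - 100) - 9)))² = (485 + (177 + 1/(1/(-90) - 9)))² = (485 + (177 + 1/(-1/90 - 9)))² = (485 + (177 + 1/(-811/90)))² = (485 + (177 - 90/811))² = (485 + 143457/811)² = (536792/811)² = 288145651264/657721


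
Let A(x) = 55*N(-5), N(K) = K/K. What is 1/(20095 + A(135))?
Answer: 1/20150 ≈ 4.9628e-5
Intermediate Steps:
N(K) = 1
A(x) = 55 (A(x) = 55*1 = 55)
1/(20095 + A(135)) = 1/(20095 + 55) = 1/20150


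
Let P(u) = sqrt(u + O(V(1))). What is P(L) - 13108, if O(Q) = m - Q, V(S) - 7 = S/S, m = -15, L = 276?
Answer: -13108 + sqrt(253) ≈ -13092.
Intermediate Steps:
V(S) = 8 (V(S) = 7 + S/S = 7 + 1 = 8)
O(Q) = -15 - Q
P(u) = sqrt(-23 + u) (P(u) = sqrt(u + (-15 - 1*8)) = sqrt(u + (-15 - 8)) = sqrt(u - 23) = sqrt(-23 + u))
P(L) - 13108 = sqrt(-23 + 276) - 13108 = sqrt(253) - 13108 = -13108 + sqrt(253)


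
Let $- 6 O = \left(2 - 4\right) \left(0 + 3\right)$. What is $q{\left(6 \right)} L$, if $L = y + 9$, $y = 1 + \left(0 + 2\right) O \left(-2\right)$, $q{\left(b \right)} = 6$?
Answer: $36$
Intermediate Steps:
$O = 1$ ($O = - \frac{\left(2 - 4\right) \left(0 + 3\right)}{6} = - \frac{\left(-2\right) 3}{6} = \left(- \frac{1}{6}\right) \left(-6\right) = 1$)
$y = -3$ ($y = 1 + \left(0 + 2\right) 1 \left(-2\right) = 1 + 2 \cdot 1 \left(-2\right) = 1 + 2 \left(-2\right) = 1 - 4 = -3$)
$L = 6$ ($L = -3 + 9 = 6$)
$q{\left(6 \right)} L = 6 \cdot 6 = 36$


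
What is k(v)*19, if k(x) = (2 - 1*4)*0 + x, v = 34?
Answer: 646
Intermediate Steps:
k(x) = x (k(x) = (2 - 4)*0 + x = -2*0 + x = 0 + x = x)
k(v)*19 = 34*19 = 646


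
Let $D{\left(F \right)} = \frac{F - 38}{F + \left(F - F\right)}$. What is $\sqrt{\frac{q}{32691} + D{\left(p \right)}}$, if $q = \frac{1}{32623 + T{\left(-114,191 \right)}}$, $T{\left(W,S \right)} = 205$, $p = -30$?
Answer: $\frac{\sqrt{16315971432575819565}}{2682950370} \approx 1.5055$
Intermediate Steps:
$q = \frac{1}{32828}$ ($q = \frac{1}{32623 + 205} = \frac{1}{32828} \approx 3.0462 \cdot 10^{-5}$)
$D{\left(F \right)} = \frac{-38 + F}{F}$ ($D{\left(F \right)} = \frac{-38 + F}{F + 0} = \frac{-38 + F}{F}$)
$\sqrt{\frac{q}{32691} + D{\left(p \right)}} = \sqrt{\frac{1}{32828 \cdot 32691} + \frac{-38 - 30}{-30}} = \sqrt{\frac{1}{32828} \cdot \frac{1}{32691} - - \frac{34}{15}} = \sqrt{\frac{1}{1073180148} + \frac{34}{15}} = \sqrt{\frac{12162708349}{5365900740}} = \frac{\sqrt{16315971432575819565}}{2682950370}$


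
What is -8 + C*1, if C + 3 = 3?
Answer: -8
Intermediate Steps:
C = 0 (C = -3 + 3 = 0)
-8 + C*1 = -8 + 0*1 = -8 + 0 = -8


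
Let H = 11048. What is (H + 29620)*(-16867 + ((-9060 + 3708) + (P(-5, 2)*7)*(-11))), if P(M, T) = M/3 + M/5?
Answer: -895251796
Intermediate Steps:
P(M, T) = 8*M/15 (P(M, T) = M*(1/3) + M*(1/5) = M/3 + M/5 = 8*M/15)
(H + 29620)*(-16867 + ((-9060 + 3708) + (P(-5, 2)*7)*(-11))) = (11048 + 29620)*(-16867 + ((-9060 + 3708) + (((8/15)*(-5))*7)*(-11))) = 40668*(-16867 + (-5352 - 8/3*7*(-11))) = 40668*(-16867 + (-5352 - 56/3*(-11))) = 40668*(-16867 + (-5352 + 616/3)) = 40668*(-16867 - 15440/3) = 40668*(-66041/3) = -895251796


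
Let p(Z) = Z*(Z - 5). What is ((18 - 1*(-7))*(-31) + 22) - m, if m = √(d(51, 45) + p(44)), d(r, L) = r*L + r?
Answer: -753 - √4062 ≈ -816.73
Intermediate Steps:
p(Z) = Z*(-5 + Z)
d(r, L) = r + L*r (d(r, L) = L*r + r = r + L*r)
m = √4062 (m = √(51*(1 + 45) + 44*(-5 + 44)) = √(51*46 + 44*39) = √(2346 + 1716) = √4062 ≈ 63.734)
((18 - 1*(-7))*(-31) + 22) - m = ((18 - 1*(-7))*(-31) + 22) - √4062 = ((18 + 7)*(-31) + 22) - √4062 = (25*(-31) + 22) - √4062 = (-775 + 22) - √4062 = -753 - √4062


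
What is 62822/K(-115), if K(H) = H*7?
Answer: -62822/805 ≈ -78.040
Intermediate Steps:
K(H) = 7*H
62822/K(-115) = 62822/((7*(-115))) = 62822/(-805) = 62822*(-1/805) = -62822/805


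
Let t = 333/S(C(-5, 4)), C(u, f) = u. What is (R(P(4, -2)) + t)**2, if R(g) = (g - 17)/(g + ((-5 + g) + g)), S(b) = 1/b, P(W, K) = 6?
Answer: 468982336/169 ≈ 2.7750e+6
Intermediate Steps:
R(g) = (-17 + g)/(-5 + 3*g) (R(g) = (-17 + g)/(g + (-5 + 2*g)) = (-17 + g)/(-5 + 3*g))
t = -1665 (t = 333/(1/(-5)) = 333/(-1/5) = 333*(-5) = -1665)
(R(P(4, -2)) + t)**2 = ((-17 + 6)/(-5 + 3*6) - 1665)**2 = (-11/(-5 + 18) - 1665)**2 = (-11/13 - 1665)**2 = (-21656/13)**2 = 468982336/169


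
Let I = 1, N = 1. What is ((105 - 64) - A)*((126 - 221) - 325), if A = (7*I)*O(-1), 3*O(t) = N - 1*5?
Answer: -21140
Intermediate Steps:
O(t) = -4/3 (O(t) = (1 - 1*5)/3 = (1 - 5)/3 = (⅓)*(-4) = -4/3)
A = -28/3 (A = (7*1)*(-4/3) = 7*(-4/3) = -28/3 ≈ -9.3333)
((105 - 64) - A)*((126 - 221) - 325) = ((105 - 64) - 1*(-28/3))*((126 - 221) - 325) = (41 + 28/3)*(-95 - 325) = (151/3)*(-420) = -21140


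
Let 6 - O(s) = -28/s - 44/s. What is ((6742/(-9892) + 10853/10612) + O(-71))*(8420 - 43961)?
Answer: -352774615551237/1863286796 ≈ -1.8933e+5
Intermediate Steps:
O(s) = 6 + 72/s (O(s) = 6 - (-28/s - 44/s) = 6 - (-72)/s = 6 + 72/s)
((6742/(-9892) + 10853/10612) + O(-71))*(8420 - 43961) = ((6742/(-9892) + 10853/10612) + (6 + 72/(-71)))*(8420 - 43961) = ((6742*(-1/9892) + 10853*(1/10612)) + (6 + 72*(-1/71)))*(-35541) = ((-3371/4946 + 10853/10612) + (6 - 72/71))*(-35541) = (8952943/26243476 + 354/71)*(-35541) = (9925849457/1863286796)*(-35541) = -352774615551237/1863286796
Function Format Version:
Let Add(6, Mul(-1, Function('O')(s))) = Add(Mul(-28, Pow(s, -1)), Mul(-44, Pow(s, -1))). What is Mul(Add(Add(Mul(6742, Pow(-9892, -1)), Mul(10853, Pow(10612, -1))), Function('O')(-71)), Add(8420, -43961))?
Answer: Rational(-352774615551237, 1863286796) ≈ -1.8933e+5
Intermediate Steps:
Function('O')(s) = Add(6, Mul(72, Pow(s, -1))) (Function('O')(s) = Add(6, Mul(-1, Add(Mul(-28, Pow(s, -1)), Mul(-44, Pow(s, -1))))) = Add(6, Mul(-1, Mul(-72, Pow(s, -1)))) = Add(6, Mul(72, Pow(s, -1))))
Mul(Add(Add(Mul(6742, Pow(-9892, -1)), Mul(10853, Pow(10612, -1))), Function('O')(-71)), Add(8420, -43961)) = Mul(Add(Add(Mul(6742, Pow(-9892, -1)), Mul(10853, Pow(10612, -1))), Add(6, Mul(72, Pow(-71, -1)))), Add(8420, -43961)) = Mul(Add(Add(Mul(6742, Rational(-1, 9892)), Mul(10853, Rational(1, 10612))), Add(6, Mul(72, Rational(-1, 71)))), -35541) = Mul(Add(Add(Rational(-3371, 4946), Rational(10853, 10612)), Add(6, Rational(-72, 71))), -35541) = Mul(Add(Rational(8952943, 26243476), Rational(354, 71)), -35541) = Mul(Rational(9925849457, 1863286796), -35541) = Rational(-352774615551237, 1863286796)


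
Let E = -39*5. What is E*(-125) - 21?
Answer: 24354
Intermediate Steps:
E = -195
E*(-125) - 21 = -195*(-125) - 21 = 24375 - 21 = 24354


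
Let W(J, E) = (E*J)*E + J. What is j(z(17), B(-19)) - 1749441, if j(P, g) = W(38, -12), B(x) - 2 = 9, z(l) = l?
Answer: -1743931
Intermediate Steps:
W(J, E) = J + J*E**2 (W(J, E) = J*E**2 + J = J + J*E**2)
B(x) = 11 (B(x) = 2 + 9 = 11)
j(P, g) = 5510 (j(P, g) = 38*(1 + (-12)**2) = 38*(1 + 144) = 38*145 = 5510)
j(z(17), B(-19)) - 1749441 = 5510 - 1749441 = -1743931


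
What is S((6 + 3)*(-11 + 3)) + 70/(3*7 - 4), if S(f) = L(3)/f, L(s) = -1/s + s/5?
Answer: 18883/4590 ≈ 4.1139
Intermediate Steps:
L(s) = -1/s + s/5 (L(s) = -1/s + s*(⅕) = -1/s + s/5)
S(f) = 4/(15*f) (S(f) = (-1/3 + (⅕)*3)/f = (-1*⅓ + ⅗)/f = (-⅓ + ⅗)/f = 4/(15*f))
S((6 + 3)*(-11 + 3)) + 70/(3*7 - 4) = 4/(15*(((6 + 3)*(-11 + 3)))) + 70/(3*7 - 4) = 4/(15*((9*(-8)))) + 70/(21 - 4) = (4/15)/(-72) + 70/17 = (4/15)*(-1/72) + 70*(1/17) = -1/270 + 70/17 = 18883/4590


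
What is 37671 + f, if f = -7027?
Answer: 30644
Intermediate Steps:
37671 + f = 37671 - 7027 = 30644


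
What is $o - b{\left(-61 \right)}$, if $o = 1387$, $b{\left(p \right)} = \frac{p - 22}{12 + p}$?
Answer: $\frac{67880}{49} \approx 1385.3$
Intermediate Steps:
$b{\left(p \right)} = \frac{-22 + p}{12 + p}$
$o - b{\left(-61 \right)} = 1387 - \frac{-22 - 61}{12 - 61} = 1387 - \frac{1}{-49} \left(-83\right) = 1387 - \left(- \frac{1}{49}\right) \left(-83\right) = 1387 - \frac{83}{49} = \frac{67880}{49}$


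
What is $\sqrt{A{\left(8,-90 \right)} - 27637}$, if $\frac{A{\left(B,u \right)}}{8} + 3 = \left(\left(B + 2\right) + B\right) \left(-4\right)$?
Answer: $i \sqrt{28237} \approx 168.04 i$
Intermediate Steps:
$A{\left(B,u \right)} = -88 - 64 B$ ($A{\left(B,u \right)} = -24 + 8 \left(\left(B + 2\right) + B\right) \left(-4\right) = -24 + 8 \left(\left(2 + B\right) + B\right) \left(-4\right) = -24 + 8 \left(2 + 2 B\right) \left(-4\right) = -24 + 8 \left(-8 - 8 B\right) = -24 - \left(64 + 64 B\right) = -88 - 64 B$)
$\sqrt{A{\left(8,-90 \right)} - 27637} = \sqrt{\left(-88 - 512\right) - 27637} = \sqrt{-600 - 27637} = \sqrt{-28237} = i \sqrt{28237}$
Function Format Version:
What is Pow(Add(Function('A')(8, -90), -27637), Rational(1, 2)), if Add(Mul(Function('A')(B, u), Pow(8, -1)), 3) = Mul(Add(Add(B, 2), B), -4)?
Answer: Mul(I, Pow(28237, Rational(1, 2))) ≈ Mul(168.04, I)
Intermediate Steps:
Function('A')(B, u) = Add(-88, Mul(-64, B)) (Function('A')(B, u) = Add(-24, Mul(8, Mul(Add(Add(B, 2), B), -4))) = Add(-24, Mul(8, Mul(Add(Add(2, B), B), -4))) = Add(-24, Mul(8, Mul(Add(2, Mul(2, B)), -4))) = Add(-24, Mul(8, Add(-8, Mul(-8, B)))) = Add(-24, Add(-64, Mul(-64, B))) = Add(-88, Mul(-64, B)))
Pow(Add(Function('A')(8, -90), -27637), Rational(1, 2)) = Pow(Add(Add(-88, Mul(-64, 8)), -27637), Rational(1, 2)) = Pow(Add(Add(-88, -512), -27637), Rational(1, 2)) = Pow(Add(-600, -27637), Rational(1, 2)) = Pow(-28237, Rational(1, 2)) = Mul(I, Pow(28237, Rational(1, 2)))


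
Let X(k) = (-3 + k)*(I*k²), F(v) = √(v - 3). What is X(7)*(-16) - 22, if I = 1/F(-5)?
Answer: -22 + 784*I*√2 ≈ -22.0 + 1108.7*I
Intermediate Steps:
F(v) = √(-3 + v)
I = -I*√2/4 (I = 1/(√(-3 - 5)) = 1/(√(-8)) = 1/(2*I*√2) = -I*√2/4 ≈ -0.35355*I)
X(k) = -I*√2*k²*(-3 + k)/4 (X(k) = (-3 + k)*((-I*√2/4)*k²) = (-3 + k)*(-I*√2*k²/4) = -I*√2*k²*(-3 + k)/4)
X(7)*(-16) - 22 = ((¼)*I*√2*7²*(3 - 1*7))*(-16) - 22 = ((¼)*I*√2*49*(3 - 7))*(-16) - 22 = ((¼)*I*√2*49*(-4))*(-16) - 22 = -49*I*√2*(-16) - 22 = 784*I*√2 - 22 = -22 + 784*I*√2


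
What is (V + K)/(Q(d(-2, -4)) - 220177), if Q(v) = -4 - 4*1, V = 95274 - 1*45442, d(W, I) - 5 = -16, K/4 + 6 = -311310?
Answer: 170776/31455 ≈ 5.4292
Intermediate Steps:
K = -1245264 (K = -24 + 4*(-311310) = -24 - 1245240 = -1245264)
d(W, I) = -11 (d(W, I) = 5 - 16 = -11)
V = 49832 (V = 95274 - 45442 = 49832)
Q(v) = -8 (Q(v) = -4 - 4 = -8)
(V + K)/(Q(d(-2, -4)) - 220177) = (49832 - 1245264)/(-8 - 220177) = -1195432/(-220185) = -1195432*(-1/220185) = 170776/31455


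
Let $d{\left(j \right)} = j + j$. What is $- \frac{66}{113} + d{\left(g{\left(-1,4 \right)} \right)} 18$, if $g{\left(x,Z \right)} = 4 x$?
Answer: $- \frac{16338}{113} \approx -144.58$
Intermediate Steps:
$d{\left(j \right)} = 2 j$
$- \frac{66}{113} + d{\left(g{\left(-1,4 \right)} \right)} 18 = - \frac{66}{113} + 2 \cdot 4 \left(-1\right) 18 = \left(-66\right) \frac{1}{113} + 2 \left(-4\right) 18 = - \frac{66}{113} - 144 = - \frac{16338}{113}$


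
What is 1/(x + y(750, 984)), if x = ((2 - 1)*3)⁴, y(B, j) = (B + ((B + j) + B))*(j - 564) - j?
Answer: 1/1357377 ≈ 7.3672e-7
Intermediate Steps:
y(B, j) = -j + (-564 + j)*(j + 3*B) (y(B, j) = (B + (j + 2*B))*(-564 + j) - j = (j + 3*B)*(-564 + j) - j = (-564 + j)*(j + 3*B) - j = -j + (-564 + j)*(j + 3*B))
x = 81 (x = (1*3)⁴ = 3⁴ = 81)
1/(x + y(750, 984)) = 1/(81 + (984² - 1692*750 - 565*984 + 3*750*984)) = 1/(81 + (968256 - 1269000 - 555960 + 2214000)) = 1/(81 + 1357296) = 1/1357377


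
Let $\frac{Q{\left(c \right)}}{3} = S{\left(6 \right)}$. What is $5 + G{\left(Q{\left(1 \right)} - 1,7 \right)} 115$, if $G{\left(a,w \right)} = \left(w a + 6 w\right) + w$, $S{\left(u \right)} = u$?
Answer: $19325$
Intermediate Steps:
$Q{\left(c \right)} = 18$ ($Q{\left(c \right)} = 3 \cdot 6 = 18$)
$G{\left(a,w \right)} = 7 w + a w$ ($G{\left(a,w \right)} = \left(a w + 6 w\right) + w = \left(6 w + a w\right) + w = 7 w + a w$)
$5 + G{\left(Q{\left(1 \right)} - 1,7 \right)} 115 = 5 + 7 \left(7 + \left(18 - 1\right)\right) 115 = 5 + 7 \left(7 + 17\right) 115 = 5 + 7 \cdot 24 \cdot 115 = 5 + 168 \cdot 115 = 5 + 19320 = 19325$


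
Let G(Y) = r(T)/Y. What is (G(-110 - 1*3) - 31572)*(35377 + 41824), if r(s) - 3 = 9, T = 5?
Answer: -275425993248/113 ≈ -2.4374e+9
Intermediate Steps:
r(s) = 12 (r(s) = 3 + 9 = 12)
G(Y) = 12/Y
(G(-110 - 1*3) - 31572)*(35377 + 41824) = (12/(-110 - 1*3) - 31572)*(35377 + 41824) = (12/(-110 - 3) - 31572)*77201 = (12/(-113) - 31572)*77201 = (12*(-1/113) - 31572)*77201 = (-12/113 - 31572)*77201 = -3567648/113*77201 = -275425993248/113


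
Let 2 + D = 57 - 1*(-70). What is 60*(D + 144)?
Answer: 16140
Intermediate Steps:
D = 125 (D = -2 + (57 - 1*(-70)) = -2 + (57 + 70) = -2 + 127 = 125)
60*(D + 144) = 60*(125 + 144) = 60*269 = 16140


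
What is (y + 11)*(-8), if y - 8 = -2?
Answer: -136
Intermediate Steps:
y = 6 (y = 8 - 2 = 6)
(y + 11)*(-8) = (6 + 11)*(-8) = 17*(-8) = -136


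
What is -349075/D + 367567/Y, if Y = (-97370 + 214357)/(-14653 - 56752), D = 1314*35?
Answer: -241419994246135/1076046426 ≈ -2.2436e+5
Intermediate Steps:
D = 45990
Y = -116987/71405 (Y = 116987/(-71405) = 116987*(-1/71405) = -116987/71405 ≈ -1.6384)
-349075/D + 367567/Y = -349075/45990 + 367567/(-116987/71405) = -349075*1/45990 + 367567*(-71405/116987) = -69815/9198 - 26246121635/116987 = -241419994246135/1076046426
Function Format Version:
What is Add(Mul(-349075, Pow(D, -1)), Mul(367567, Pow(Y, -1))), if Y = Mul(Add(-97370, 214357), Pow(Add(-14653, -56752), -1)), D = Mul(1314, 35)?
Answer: Rational(-241419994246135, 1076046426) ≈ -2.2436e+5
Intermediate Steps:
D = 45990
Y = Rational(-116987, 71405) (Y = Mul(116987, Pow(-71405, -1)) = Mul(116987, Rational(-1, 71405)) = Rational(-116987, 71405) ≈ -1.6384)
Add(Mul(-349075, Pow(D, -1)), Mul(367567, Pow(Y, -1))) = Add(Mul(-349075, Pow(45990, -1)), Mul(367567, Pow(Rational(-116987, 71405), -1))) = Add(Mul(-349075, Rational(1, 45990)), Mul(367567, Rational(-71405, 116987))) = Add(Rational(-69815, 9198), Rational(-26246121635, 116987)) = Rational(-241419994246135, 1076046426)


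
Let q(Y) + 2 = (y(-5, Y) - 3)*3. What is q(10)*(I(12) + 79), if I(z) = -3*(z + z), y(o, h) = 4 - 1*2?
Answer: -35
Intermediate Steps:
y(o, h) = 2 (y(o, h) = 4 - 2 = 2)
I(z) = -6*z
q(Y) = -5 (q(Y) = -2 + (2 - 3)*3 = -2 - 1*3 = -2 - 3 = -5)
q(10)*(I(12) + 79) = -5*(-6*12 + 79) = -5*(-72 + 79) = -5*7 = -35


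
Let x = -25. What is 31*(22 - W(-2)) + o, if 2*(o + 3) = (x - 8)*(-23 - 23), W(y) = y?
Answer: 1500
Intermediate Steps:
o = 756 (o = -3 + ((-25 - 8)*(-23 - 23))/2 = -3 + (-33*(-46))/2 = -3 + (½)*1518 = -3 + 759 = 756)
31*(22 - W(-2)) + o = 31*(22 - 1*(-2)) + 756 = 31*(22 + 2) + 756 = 31*24 + 756 = 744 + 756 = 1500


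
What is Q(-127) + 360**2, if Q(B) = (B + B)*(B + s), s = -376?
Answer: 257362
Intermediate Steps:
Q(B) = 2*B*(-376 + B) (Q(B) = (B + B)*(B - 376) = (2*B)*(-376 + B) = 2*B*(-376 + B))
Q(-127) + 360**2 = 2*(-127)*(-376 - 127) + 360**2 = 2*(-127)*(-503) + 129600 = 127762 + 129600 = 257362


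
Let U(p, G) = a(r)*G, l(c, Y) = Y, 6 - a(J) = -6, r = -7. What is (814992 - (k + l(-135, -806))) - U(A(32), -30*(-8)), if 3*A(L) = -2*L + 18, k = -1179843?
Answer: 1992761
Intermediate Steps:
a(J) = 12 (a(J) = 6 - 1*(-6) = 6 + 6 = 12)
A(L) = 6 - 2*L/3 (A(L) = (-2*L + 18)/3 = (18 - 2*L)/3 = 6 - 2*L/3)
U(p, G) = 12*G
(814992 - (k + l(-135, -806))) - U(A(32), -30*(-8)) = (814992 - (-1179843 - 806)) - 12*(-30*(-8)) = (814992 - 1*(-1180649)) - 12*240 = (814992 + 1180649) - 1*2880 = 1995641 - 2880 = 1992761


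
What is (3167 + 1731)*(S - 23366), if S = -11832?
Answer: -172399804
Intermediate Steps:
(3167 + 1731)*(S - 23366) = (3167 + 1731)*(-11832 - 23366) = 4898*(-35198) = -172399804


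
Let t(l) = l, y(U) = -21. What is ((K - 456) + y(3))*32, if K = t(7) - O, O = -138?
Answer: -10624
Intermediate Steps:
K = 145 (K = 7 - 1*(-138) = 7 + 138 = 145)
((K - 456) + y(3))*32 = ((145 - 456) - 21)*32 = (-311 - 21)*32 = -332*32 = -10624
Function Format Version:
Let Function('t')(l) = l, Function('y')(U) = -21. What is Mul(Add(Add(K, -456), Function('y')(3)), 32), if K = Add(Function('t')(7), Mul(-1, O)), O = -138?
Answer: -10624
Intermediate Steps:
K = 145 (K = Add(7, Mul(-1, -138)) = Add(7, 138) = 145)
Mul(Add(Add(K, -456), Function('y')(3)), 32) = Mul(Add(Add(145, -456), -21), 32) = Mul(Add(-311, -21), 32) = Mul(-332, 32) = -10624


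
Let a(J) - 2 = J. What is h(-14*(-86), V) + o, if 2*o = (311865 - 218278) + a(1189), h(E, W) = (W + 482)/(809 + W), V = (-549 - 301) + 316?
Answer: 13031923/275 ≈ 47389.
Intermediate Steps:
V = -534 (V = -850 + 316 = -534)
a(J) = 2 + J
h(E, W) = (482 + W)/(809 + W)
o = 47389 (o = ((311865 - 218278) + (2 + 1189))/2 = (93587 + 1191)/2 = (1/2)*94778 = 47389)
h(-14*(-86), V) + o = (482 - 534)/(809 - 534) + 47389 = -52/275 + 47389 = 13031923/275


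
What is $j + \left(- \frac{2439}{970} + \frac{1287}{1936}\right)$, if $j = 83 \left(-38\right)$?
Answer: $- \frac{269383327}{85360} \approx -3155.9$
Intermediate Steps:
$j = -3154$
$j + \left(- \frac{2439}{970} + \frac{1287}{1936}\right) = -3154 + \left(- \frac{2439}{970} + \frac{1287}{1936}\right) = -3154 + \left(\left(-2439\right) \frac{1}{970} + 1287 \cdot \frac{1}{1936}\right) = -3154 + \left(- \frac{2439}{970} + \frac{117}{176}\right) = -3154 - \frac{157887}{85360} = - \frac{269383327}{85360}$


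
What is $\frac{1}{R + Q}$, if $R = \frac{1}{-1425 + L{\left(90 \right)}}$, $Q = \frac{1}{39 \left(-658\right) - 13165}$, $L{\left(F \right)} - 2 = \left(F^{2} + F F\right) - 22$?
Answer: $\frac{572892385}{24072} \approx 23799.0$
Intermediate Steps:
$L{\left(F \right)} = -20 + 2 F^{2}$ ($L{\left(F \right)} = 2 - \left(22 - F^{2} - F F\right) = 2 + \left(\left(F^{2} + F^{2}\right) - 22\right) = 2 + \left(2 F^{2} - 22\right) = 2 + \left(-22 + 2 F^{2}\right) = -20 + 2 F^{2}$)
$Q = - \frac{1}{38827}$ ($Q = \frac{1}{-25662 - 13165} = \frac{1}{-38827} = - \frac{1}{38827} \approx -2.5755 \cdot 10^{-5}$)
$R = \frac{1}{14755}$ ($R = \frac{1}{-1425 - \left(20 - 2 \cdot 90^{2}\right)} = \frac{1}{-1425 + \left(-20 + 2 \cdot 8100\right)} = \frac{1}{-1425 + \left(-20 + 16200\right)} = \frac{1}{-1425 + 16180} = \frac{1}{14755} \approx 6.7774 \cdot 10^{-5}$)
$\frac{1}{R + Q} = \frac{1}{\frac{1}{14755} - \frac{1}{38827}} = \frac{1}{\frac{24072}{572892385}} = \frac{572892385}{24072}$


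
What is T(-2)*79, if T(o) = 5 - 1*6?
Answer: -79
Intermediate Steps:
T(o) = -1 (T(o) = 5 - 6 = -1)
T(-2)*79 = -1*79 = -79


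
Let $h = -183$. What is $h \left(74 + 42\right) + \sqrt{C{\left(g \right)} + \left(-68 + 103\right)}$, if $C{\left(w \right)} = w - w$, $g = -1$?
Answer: $-21228 + \sqrt{35} \approx -21222.0$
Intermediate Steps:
$C{\left(w \right)} = 0$
$h \left(74 + 42\right) + \sqrt{C{\left(g \right)} + \left(-68 + 103\right)} = - 183 \left(74 + 42\right) + \sqrt{0 + \left(-68 + 103\right)} = \left(-183\right) 116 + \sqrt{0 + 35} = -21228 + \sqrt{35}$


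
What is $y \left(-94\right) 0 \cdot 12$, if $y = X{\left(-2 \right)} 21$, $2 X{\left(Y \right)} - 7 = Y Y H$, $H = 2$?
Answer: $0$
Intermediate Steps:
$X{\left(Y \right)} = \frac{7}{2} + Y^{2}$ ($X{\left(Y \right)} = \frac{7}{2} + \frac{Y Y 2}{2} = \frac{7}{2} + \frac{Y^{2} \cdot 2}{2} = \frac{7}{2} + \frac{2 Y^{2}}{2} = \frac{7}{2} + Y^{2}$)
$y = \frac{315}{2}$ ($y = \left(\frac{7}{2} + \left(-2\right)^{2}\right) 21 = \left(\frac{7}{2} + 4\right) 21 = \frac{15}{2} \cdot 21 = \frac{315}{2} \approx 157.5$)
$y \left(-94\right) 0 \cdot 12 = \frac{315}{2} \left(-94\right) 0 \cdot 12 = \left(-14805\right) 0 = 0$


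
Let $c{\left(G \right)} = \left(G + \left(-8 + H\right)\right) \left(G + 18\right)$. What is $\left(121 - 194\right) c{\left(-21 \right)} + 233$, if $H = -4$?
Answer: $-6994$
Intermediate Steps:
$c{\left(G \right)} = \left(-12 + G\right) \left(18 + G\right)$ ($c{\left(G \right)} = \left(G - 12\right) \left(G + 18\right) = \left(G - 12\right) \left(18 + G\right) = \left(-12 + G\right) \left(18 + G\right)$)
$\left(121 - 194\right) c{\left(-21 \right)} + 233 = \left(121 - 194\right) \left(-216 + \left(-21\right)^{2} + 6 \left(-21\right)\right) + 233 = \left(121 - 194\right) \left(-216 + 441 - 126\right) + 233 = \left(-73\right) 99 + 233 = -7227 + 233 = -6994$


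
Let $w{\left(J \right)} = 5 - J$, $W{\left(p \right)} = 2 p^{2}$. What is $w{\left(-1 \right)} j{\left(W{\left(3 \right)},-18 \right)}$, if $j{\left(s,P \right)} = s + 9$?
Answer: $162$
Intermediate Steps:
$j{\left(s,P \right)} = 9 + s$
$w{\left(-1 \right)} j{\left(W{\left(3 \right)},-18 \right)} = \left(5 - -1\right) \left(9 + 2 \cdot 3^{2}\right) = \left(5 + 1\right) \left(9 + 2 \cdot 9\right) = 6 \left(9 + 18\right) = 6 \cdot 27 = 162$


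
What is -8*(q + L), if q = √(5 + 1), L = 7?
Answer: -56 - 8*√6 ≈ -75.596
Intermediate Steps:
q = √6 ≈ 2.4495
-8*(q + L) = -8*(√6 + 7) = -8*(7 + √6) = -56 - 8*√6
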